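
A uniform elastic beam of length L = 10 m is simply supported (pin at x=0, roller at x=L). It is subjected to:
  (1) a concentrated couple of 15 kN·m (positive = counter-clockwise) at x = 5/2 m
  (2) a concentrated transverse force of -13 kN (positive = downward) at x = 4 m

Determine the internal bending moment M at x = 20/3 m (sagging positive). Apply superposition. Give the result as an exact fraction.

Load 1 — applied couple M₀=15 kN·m at a=5/2 m (b=L-a=15/2):
  M_1 = M₀x/L - M₀  [x>a] = 15·(20/3)/10 - 15 = -5 kN·m
Load 2 — point force P=-13 kN at a=4 m (b=L-a=6):
  M_2 = Pa(L-x)/L  [x>a] = (-13)·4·(10-(20/3))/10 = -52/3 kN·m
Superposition: M = Σ M_i = -67/3 kN·m ≈ -22.333333 kN·m

M(20/3) = -67/3 kN·m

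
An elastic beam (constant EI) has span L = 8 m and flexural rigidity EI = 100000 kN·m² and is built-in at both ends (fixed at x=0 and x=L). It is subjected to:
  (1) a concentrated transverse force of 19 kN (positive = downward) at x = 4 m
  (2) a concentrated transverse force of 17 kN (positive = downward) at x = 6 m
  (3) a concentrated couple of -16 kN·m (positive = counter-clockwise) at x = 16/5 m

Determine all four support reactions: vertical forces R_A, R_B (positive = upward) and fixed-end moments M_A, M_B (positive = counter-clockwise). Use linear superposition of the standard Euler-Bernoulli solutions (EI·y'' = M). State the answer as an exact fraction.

Load 1 — point force P=19 kN at a=4 m (b=L-a=4):
  R_A = Pb²(3a+b)/L³ = 19·4²·(3·4+4)/8³ = 19/2 kN
  M_A = Pab²/L² = 19·4·4²/8² = 19 kN·m
  R_B = Pa²(a+3b)/L³ = 19·4²·(4+3·4)/8³ = 19/2 kN
  M_B = -Pa²b/L² = -19·4²·4/8² = -19 kN·m
Load 2 — point force P=17 kN at a=6 m (b=L-a=2):
  R_A = Pb²(3a+b)/L³ = 17·2²·(3·6+2)/8³ = 85/32 kN
  M_A = Pab²/L² = 17·6·2²/8² = 51/8 kN·m
  R_B = Pa²(a+3b)/L³ = 17·6²·(6+3·2)/8³ = 459/32 kN
  M_B = -Pa²b/L² = -17·6²·2/8² = -153/8 kN·m
Load 3 — applied couple M₀=-16 kN·m at a=16/5 m (b=L-a=24/5):
  R_A = 6M₀ab/L³ = 6·(-16)·(16/5)·(24/5)/8³ = -72/25 kN
  M_A = M₀b(2a-b)/L² = (-16)·(24/5)·(2·(16/5)-(24/5))/8² = -48/25 kN·m
  R_B = -6M₀ab/L³ = -6·(-16)·(16/5)·(24/5)/8³ = 72/25 kN
  M_B = M₀a(2b-a)/L² = (-16)·(16/5)·(2·(24/5)-(16/5))/8² = -128/25 kN·m
Superposition: R_A = 7421/800 kN, M_A = 4691/200 kN·m, R_B = 21379/800 kN, M_B = -8649/200 kN·m

R_A = 7421/800 kN, M_A = 4691/200 kN·m, R_B = 21379/800 kN, M_B = -8649/200 kN·m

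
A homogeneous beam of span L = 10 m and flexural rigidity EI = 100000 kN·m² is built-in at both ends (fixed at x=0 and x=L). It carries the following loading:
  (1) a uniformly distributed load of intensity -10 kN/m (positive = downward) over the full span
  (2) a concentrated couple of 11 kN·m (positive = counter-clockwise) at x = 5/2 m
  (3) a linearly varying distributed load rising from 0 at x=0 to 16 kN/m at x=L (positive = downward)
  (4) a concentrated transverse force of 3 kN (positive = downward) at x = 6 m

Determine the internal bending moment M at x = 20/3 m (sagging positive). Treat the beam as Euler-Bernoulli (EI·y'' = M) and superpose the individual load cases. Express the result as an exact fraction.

M(20/3) = 43709/32400 kN·m

Load 1 — uniform load w=-10 kN/m over full span:
  M_1 = wLx/2 - wL²/12 - wx²/2 = (-10)·10·(20/3)/2 - (-10)·10²/12 - (-10)·(20/3)²/2 = -250/9 kN·m
Load 2 — applied couple M₀=11 kN·m at a=5/2 m (b=L-a=15/2):
  M_2 = R_Ax - M_A - M₀  [x>a] with R_A=99/80, M_A=-33/16 = (99/80)·(20/3) - (-33/16) - 11 = -11/16 kN·m
Load 3 — triangular load w₀=16 kN/m (0→w₀ over full span):
  M_3 = 3w₀Lx/20 - w₀L²/30 - w₀x³/(6L) = 3·16·10·(20/3)/20 - 16·10²/30 - 16·(20/3)³/(6·10) = 2240/81 kN·m
Load 4 — point force P=3 kN at a=6 m (b=L-a=4):
  M_4 = Pa²(a+3b)(L-x)/L³ - Pa²b/L²  [x>a] = 3·6²·(6+3·4)·(10-(20/3))/10³ - 3·6²·4/10² = 54/25 kN·m
Superposition: M = Σ M_i = 43709/32400 kN·m ≈ 1.349043 kN·m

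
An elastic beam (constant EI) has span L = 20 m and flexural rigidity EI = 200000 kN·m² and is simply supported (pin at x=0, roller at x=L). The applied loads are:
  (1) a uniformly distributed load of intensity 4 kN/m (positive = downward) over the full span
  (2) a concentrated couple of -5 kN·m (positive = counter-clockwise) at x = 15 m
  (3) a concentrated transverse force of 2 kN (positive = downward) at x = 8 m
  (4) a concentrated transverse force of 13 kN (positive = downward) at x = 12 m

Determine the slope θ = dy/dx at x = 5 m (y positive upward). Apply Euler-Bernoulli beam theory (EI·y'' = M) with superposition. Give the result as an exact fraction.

θ(5) = -23373/4000000 rad

Load 1 — uniform load w=4 kN/m over full span:
  θ_1 = -w(L³-6Lx²+4x³)/(24EI) = -4·(20³-6·20·5²+4·5³)/(24·200000) = -11/2400 rad
Load 2 — applied couple M₀=-5 kN·m at a=15 m (b=L-a=5):
  θ_2 = (M₀x²/(2L)+C₁)/EI  [x≤a] with C₁=M₀(3b²-L²)/(6L)=325/24 = ((-5)·5²/(2·20)+(325/24))/200000 = 1/19200 rad
Load 3 — point force P=2 kN at a=8 m (b=L-a=12):
  θ_3 = -Pb(L²-b²-3x²)/(6LEI)  [x≤a] = -2·12·(20²-12²-3·5²)/(6·20·200000) = -181/1000000 rad
Load 4 — point force P=13 kN at a=12 m (b=L-a=8):
  θ_4 = -Pb(L²-b²-3x²)/(6LEI)  [x≤a] = -13·8·(20²-8²-3·5²)/(6·20·200000) = -1131/1000000 rad
Superposition: θ = Σ θ_i = -23373/4000000 rad ≈ -0.005843 rad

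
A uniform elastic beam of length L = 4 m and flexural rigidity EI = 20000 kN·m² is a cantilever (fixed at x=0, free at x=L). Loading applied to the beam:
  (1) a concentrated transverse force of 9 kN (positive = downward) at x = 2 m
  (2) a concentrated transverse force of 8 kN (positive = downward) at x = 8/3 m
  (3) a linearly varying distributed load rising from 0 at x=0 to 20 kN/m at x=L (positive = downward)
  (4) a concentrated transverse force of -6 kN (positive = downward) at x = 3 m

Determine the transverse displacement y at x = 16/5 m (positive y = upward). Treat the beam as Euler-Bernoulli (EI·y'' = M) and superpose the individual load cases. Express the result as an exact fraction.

Load 1 — point force P=9 kN at a=2 m (b=L-a=2):
  y_1 = -Pa²(3x-a)/(6EI)  [x>a] = -9·2²·(3·(16/5)-2)/(6·20000) = -57/25000 m
Load 2 — point force P=8 kN at a=8/3 m (b=L-a=4/3):
  y_2 = -Pa²(3x-a)/(6EI)  [x>a] = -8·(8/3)²·(3·(16/5)-(8/3))/(6·20000) = -832/253125 m
Load 3 — triangular load w₀=20 kN/m (0→w₀ over full span):
  y_3 = (w₀Lx³/12-w₀L²x²/6-w₀x⁵/(120L))/EI = (20·4·(16/5)³/12-20·4²·(16/5)²/6-20·(16/5)⁵/(120·4))/20000 = -100096/5859375 m
Load 4 — point force P=-6 kN at a=3 m (b=L-a=1):
  y_4 = -Pa²(3x-a)/(6EI)  [x>a] = -(-6)·3²·(3·(16/5)-3)/(6·20000) = 297/100000 m
Superposition: y = Σ y_i = -99629819/5062500000 m ≈ -0.019680 m

y(16/5) = -99629819/5062500000 m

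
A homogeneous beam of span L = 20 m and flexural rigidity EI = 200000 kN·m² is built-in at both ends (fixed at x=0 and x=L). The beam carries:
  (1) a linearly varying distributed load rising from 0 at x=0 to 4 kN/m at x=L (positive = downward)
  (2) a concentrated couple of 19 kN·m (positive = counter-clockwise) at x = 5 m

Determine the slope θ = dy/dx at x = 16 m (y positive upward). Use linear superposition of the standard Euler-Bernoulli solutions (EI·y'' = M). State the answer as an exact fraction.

θ(16) = 91/150000 rad

Load 1 — triangular load w₀=4 kN/m (0→w₀ over full span):
  θ_1 = -w₀(2x(L-x)(L-2x)(x+2L)+x²(L-x)²)/(120LEI) = -4·(2·16·(20-16)·(20-2·16)·(16+2·20)+16²·(20-16)²)/(120·20·200000) = 32/46875 rad
Load 2 — applied couple M₀=19 kN·m at a=5 m (b=L-a=15):
  θ_2 = (R_Ax²/2 - M_Ax - M₀(x-a))/EI  [x>a] with R_A=171/160, M_A=-57/16 = ((171/160)·16²/2 - (-57/16)·16 - 19·(16-5))/200000 = -19/250000 rad
Superposition: θ = Σ θ_i = 91/150000 rad ≈ 0.000607 rad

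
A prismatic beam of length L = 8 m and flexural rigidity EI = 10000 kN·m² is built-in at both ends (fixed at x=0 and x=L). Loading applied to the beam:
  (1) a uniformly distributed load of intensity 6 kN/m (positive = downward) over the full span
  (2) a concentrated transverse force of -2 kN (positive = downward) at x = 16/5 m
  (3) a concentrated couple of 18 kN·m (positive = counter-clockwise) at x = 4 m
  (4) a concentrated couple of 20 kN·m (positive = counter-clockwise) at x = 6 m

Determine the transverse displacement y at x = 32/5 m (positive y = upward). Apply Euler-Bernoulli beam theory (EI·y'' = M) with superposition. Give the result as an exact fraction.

y(32/5) = -164021/58593750 m

Load 1 — uniform load w=6 kN/m over full span:
  y_1 = -wx²(L-x)²/(24EI) = -6·(32/5)²·(8-(32/5))²/(24·10000) = -1024/390625 m
Load 2 — point force P=-2 kN at a=16/5 m (b=L-a=24/5):
  y_2 = -Pa²(L-x)²(3bL-(3b+a)(L-x))/(6L³EI)  [x>a] = -(-2)·(16/5)²·(8-(32/5))²·(3·(24/5)·8-(3·(24/5)+(16/5))·(8-(32/5)))/(6·8³·10000) = 4352/29296875 m
Load 3 — applied couple M₀=18 kN·m at a=4 m (b=L-a=4):
  y_3 = (R_Ax³/6 - M_Ax²/2 - M₀(x-a)²/2)/EI  [x>a] with R_A=27/8, M_A=9/2 = ((27/8)·(32/5)³/6 - (9/2)·(32/5)²/2 - 18·((32/5)-4)²/2)/10000 = 27/78125 m
Load 4 — applied couple M₀=20 kN·m at a=6 m (b=L-a=2):
  y_4 = (R_Ax³/6 - M_Ax²/2 - M₀(x-a)²/2)/EI  [x>a] with R_A=45/16, M_A=25/4 = ((45/16)·(32/5)³/6 - (25/4)·(32/5)²/2 - 20·((32/5)-6)²/2)/10000 = -21/31250 m
Superposition: y = Σ y_i = -164021/58593750 m ≈ -0.002799 m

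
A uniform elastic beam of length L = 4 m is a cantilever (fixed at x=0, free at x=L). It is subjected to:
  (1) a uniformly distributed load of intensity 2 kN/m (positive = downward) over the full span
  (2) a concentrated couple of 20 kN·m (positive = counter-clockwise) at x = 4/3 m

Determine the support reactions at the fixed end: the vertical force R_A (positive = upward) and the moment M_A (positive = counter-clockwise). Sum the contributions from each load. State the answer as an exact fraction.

R_A = 8 kN, M_A = -4 kN·m

Load 1 — uniform load w=2 kN/m over full span:
  R_A = wL = 2·4 = 8 kN
  M_A = wL²/2 = 2·4²/2 = 16 kN·m
Load 2 — applied couple M₀=20 kN·m at a=4/3 m (b=L-a=8/3):
  R_A = 0 kN
  M_A = -M₀ = -20 kN·m
Superposition: R_A = 8 kN, M_A = -4 kN·m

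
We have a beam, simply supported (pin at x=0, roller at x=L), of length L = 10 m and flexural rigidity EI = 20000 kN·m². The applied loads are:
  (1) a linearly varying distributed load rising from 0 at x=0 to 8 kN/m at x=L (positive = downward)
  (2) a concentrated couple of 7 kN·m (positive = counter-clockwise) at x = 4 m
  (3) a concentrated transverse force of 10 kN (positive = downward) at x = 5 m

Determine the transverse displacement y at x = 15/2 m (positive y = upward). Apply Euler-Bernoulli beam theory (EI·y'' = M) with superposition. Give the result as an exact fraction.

Load 1 — triangular load w₀=8 kN/m (0→w₀ over full span):
  y_1 = -w₀x(7L⁴-10L²x²+3x⁴)/(360LEI) = -8·(15/2)·(7·10⁴-10·10²·(15/2)²+3·(15/2)⁴)/(360·10·20000) = -119/6144 m
Load 2 — applied couple M₀=7 kN·m at a=4 m (b=L-a=6):
  y_2 = (M₀x³/(6L)-M₀(x-a)²/2+C₁x)/EI  [x>a] with C₁=M₀(3b²-L²)/(6L)=14/15 = (7·(15/2)³/(6·10)-7·((15/2)-4)²/2+(14/15)·(15/2))/20000 = 427/640000 m
Load 3 — point force P=10 kN at a=5 m (b=L-a=5):
  y_3 = -Pa(L-x)(2Lx-a²-x²)/(6LEI)  [x>a] = -10·5·(10-(15/2))·(2·10·(15/2)-5²-(15/2)²)/(6·10·20000) = -11/1536 m
Superposition: y = Σ y_i = -99313/3840000 m ≈ -0.025863 m

y(15/2) = -99313/3840000 m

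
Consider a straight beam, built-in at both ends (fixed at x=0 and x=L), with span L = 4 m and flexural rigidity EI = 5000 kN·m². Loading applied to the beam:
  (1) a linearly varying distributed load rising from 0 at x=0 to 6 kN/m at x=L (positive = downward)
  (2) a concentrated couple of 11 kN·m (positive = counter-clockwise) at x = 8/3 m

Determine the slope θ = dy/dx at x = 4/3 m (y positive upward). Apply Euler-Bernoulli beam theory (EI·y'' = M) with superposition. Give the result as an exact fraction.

θ(4/3) = -293/506250 rad

Load 1 — triangular load w₀=6 kN/m (0→w₀ over full span):
  θ_1 = -w₀(2x(L-x)(L-2x)(x+2L)+x²(L-x)²)/(120LEI) = -6·(2·(4/3)·(4-(4/3))·(4-2·(4/3))·((4/3)+2·4)+(4/3)²·(4-(4/3))²)/(120·4·5000) = -64/253125 rad
Load 2 — applied couple M₀=11 kN·m at a=8/3 m (b=L-a=4/3):
  θ_2 = (R_Ax²/2 - M_Ax)/EI  [x≤a] with R_A=11/3, M_A=11/3 = ((11/3)·(4/3)²/2 - (11/3)·(4/3))/5000 = -11/33750 rad
Superposition: θ = Σ θ_i = -293/506250 rad ≈ -0.000579 rad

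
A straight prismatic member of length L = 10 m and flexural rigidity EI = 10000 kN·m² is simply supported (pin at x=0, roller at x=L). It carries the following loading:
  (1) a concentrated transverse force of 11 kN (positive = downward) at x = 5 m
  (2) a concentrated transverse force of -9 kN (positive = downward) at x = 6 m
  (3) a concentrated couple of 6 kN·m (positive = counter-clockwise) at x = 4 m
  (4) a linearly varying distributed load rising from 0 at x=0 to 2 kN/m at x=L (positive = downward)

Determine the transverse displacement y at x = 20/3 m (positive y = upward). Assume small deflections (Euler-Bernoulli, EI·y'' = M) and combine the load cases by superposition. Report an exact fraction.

Load 1 — point force P=11 kN at a=5 m (b=L-a=5):
  y_1 = -Pa(L-x)(2Lx-a²-x²)/(6LEI)  [x>a] = -11·5·(10-(20/3))·(2·10·(20/3)-5²-(20/3)²)/(6·10·10000) = -253/12960 m
Load 2 — point force P=-9 kN at a=6 m (b=L-a=4):
  y_2 = -Pa(L-x)(2Lx-a²-x²)/(6LEI)  [x>a] = -(-9)·6·(10-(20/3))·(2·10·(20/3)-6²-(20/3)²)/(6·10·10000) = 119/7500 m
Load 3 — applied couple M₀=6 kN·m at a=4 m (b=L-a=6):
  y_3 = (M₀x³/(6L)-M₀(x-a)²/2+C₁x)/EI  [x>a] with C₁=M₀(3b²-L²)/(6L)=4/5 = (6·(20/3)³/(6·10)-6·((20/3)-4)²/2+(4/5)·(20/3))/10000 = 23/16875 m
Load 4 — triangular load w₀=2 kN/m (0→w₀ over full span):
  y_4 = -w₀x(7L⁴-10L²x²+3x⁴)/(360LEI) = -2·(20/3)·(7·10⁴-10·10²·(20/3)²+3·(20/3)⁴)/(360·10·10000) = -17/1458 m
Superposition: y = Σ y_i = -203417/14580000 m ≈ -0.013952 m

y(20/3) = -203417/14580000 m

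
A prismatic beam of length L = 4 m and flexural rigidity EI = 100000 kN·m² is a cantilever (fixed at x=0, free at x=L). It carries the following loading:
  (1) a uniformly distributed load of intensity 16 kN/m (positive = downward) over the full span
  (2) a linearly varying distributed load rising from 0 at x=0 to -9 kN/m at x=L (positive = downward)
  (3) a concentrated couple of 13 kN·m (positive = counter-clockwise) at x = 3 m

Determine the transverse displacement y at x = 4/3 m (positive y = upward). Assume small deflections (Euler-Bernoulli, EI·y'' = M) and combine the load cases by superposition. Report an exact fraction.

Load 1 — uniform load w=16 kN/m over full span:
  y_1 = -wx²(x²-4Lx+6L²)/(24EI) = -16·(4/3)²·((4/3)²-4·4·(4/3)+6·4²)/(24·100000) = -688/759375 m
Load 2 — triangular load w₀=-9 kN/m (0→w₀ over full span):
  y_2 = (w₀Lx³/12-w₀L²x²/6-w₀x⁵/(120L))/EI = ((-9)·4·(4/3)³/12-(-9)·4²·(4/3)²/6-(-9)·(4/3)⁵/(120·4))/100000 = 451/1265625 m
Load 3 — applied couple M₀=13 kN·m at a=3 m (b=L-a=1):
  y_3 = M₀x²/(2EI)  [x≤a] = 13·(4/3)²/(2·100000) = 13/112500 m
Superposition: y = Σ y_i = -6593/15187500 m ≈ -0.000434 m

y(4/3) = -6593/15187500 m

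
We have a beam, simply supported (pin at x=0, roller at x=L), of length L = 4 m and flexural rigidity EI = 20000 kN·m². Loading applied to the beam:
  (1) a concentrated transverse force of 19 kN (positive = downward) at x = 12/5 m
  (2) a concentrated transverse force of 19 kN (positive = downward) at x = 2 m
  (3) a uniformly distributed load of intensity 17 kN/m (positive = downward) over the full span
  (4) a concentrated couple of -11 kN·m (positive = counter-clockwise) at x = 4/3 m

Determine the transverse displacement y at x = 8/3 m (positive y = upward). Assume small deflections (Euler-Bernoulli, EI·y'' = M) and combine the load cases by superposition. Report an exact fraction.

y(8/3) = -741917/151875000 m

Load 1 — point force P=19 kN at a=12/5 m (b=L-a=8/5):
  y_1 = -Pa(L-x)(2Lx-a²-x²)/(6LEI)  [x>a] = -19·(12/5)·(4-(8/3))·(2·4·(8/3)-(12/5)²-(8/3)²)/(6·4·20000) = -2261/2109375 m
Load 2 — point force P=19 kN at a=2 m (b=L-a=2):
  y_2 = -Pa(L-x)(2Lx-a²-x²)/(6LEI)  [x>a] = -19·2·(4-(8/3))·(2·4·(8/3)-2²-(8/3)²)/(6·4·20000) = -437/405000 m
Load 3 — uniform load w=17 kN/m over full span:
  y_3 = -wx(L³-2Lx²+x³)/(24EI) = -17·(8/3)·(4³-2·4·(8/3)²+(8/3)³)/(24·20000) = -374/151875 m
Load 4 — applied couple M₀=-11 kN·m at a=4/3 m (b=L-a=8/3):
  y_4 = (M₀x³/(6L)-M₀(x-a)²/2+C₁x)/EI  [x>a] with C₁=M₀(3b²-L²)/(6L)=-22/9 = ((-11)·(8/3)³/(6·4)-(-11)·((8/3)-(4/3))²/2+(-22/9)·(8/3))/20000 = -11/40500 m
Superposition: y = Σ y_i = -741917/151875000 m ≈ -0.004885 m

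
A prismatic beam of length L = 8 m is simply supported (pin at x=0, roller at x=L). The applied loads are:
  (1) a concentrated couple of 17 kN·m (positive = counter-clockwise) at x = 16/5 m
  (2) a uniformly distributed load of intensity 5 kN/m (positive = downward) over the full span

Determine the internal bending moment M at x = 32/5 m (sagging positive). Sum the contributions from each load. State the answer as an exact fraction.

M(32/5) = 111/5 kN·m

Load 1 — applied couple M₀=17 kN·m at a=16/5 m (b=L-a=24/5):
  M_1 = M₀x/L - M₀  [x>a] = 17·(32/5)/8 - 17 = -17/5 kN·m
Load 2 — uniform load w=5 kN/m over full span:
  M_2 = wx(L-x)/2 = 5·(32/5)·(8-(32/5))/2 = 128/5 kN·m
Superposition: M = Σ M_i = 111/5 kN·m ≈ 22.200000 kN·m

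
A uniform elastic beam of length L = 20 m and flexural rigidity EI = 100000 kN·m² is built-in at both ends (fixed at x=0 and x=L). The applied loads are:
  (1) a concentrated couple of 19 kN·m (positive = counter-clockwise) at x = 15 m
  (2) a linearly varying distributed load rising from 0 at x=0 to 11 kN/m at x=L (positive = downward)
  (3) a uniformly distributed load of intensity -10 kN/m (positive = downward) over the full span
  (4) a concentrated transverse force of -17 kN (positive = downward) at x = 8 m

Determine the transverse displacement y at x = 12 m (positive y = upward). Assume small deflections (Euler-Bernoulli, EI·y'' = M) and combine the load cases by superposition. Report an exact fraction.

Load 1 — applied couple M₀=19 kN·m at a=15 m (b=L-a=5):
  y_1 = (R_Ax³/6 - M_Ax²/2)/EI  [x≤a] with R_A=171/160, M_A=95/16 = ((171/160)·12³/6 - (95/16)·12²/2)/100000 = -1197/1000000 m
Load 2 — triangular load w₀=11 kN/m (0→w₀ over full span):
  y_2 = -w₀x²(L-x)²(x+2L)/(120LEI) = -11·12²·(20-12)²·(12+2·20)/(120·20·100000) = -1716/78125 m
Load 3 — uniform load w=-10 kN/m over full span:
  y_3 = -wx²(L-x)²/(24EI) = -(-10)·12²·(20-12)²/(24·100000) = 24/625 m
Load 4 — point force P=-17 kN at a=8 m (b=L-a=12):
  y_4 = -Pa²(L-x)²(3bL-(3b+a)(L-x))/(6L³EI)  [x>a] = -(-17)·8²·(20-12)²·(3·12·20-(3·12+8)·(20-12))/(6·20³·100000) = 6256/1171875 m
Superposition: y = Σ y_i = 1543249/75000000 m ≈ 0.020577 m

y(12) = 1543249/75000000 m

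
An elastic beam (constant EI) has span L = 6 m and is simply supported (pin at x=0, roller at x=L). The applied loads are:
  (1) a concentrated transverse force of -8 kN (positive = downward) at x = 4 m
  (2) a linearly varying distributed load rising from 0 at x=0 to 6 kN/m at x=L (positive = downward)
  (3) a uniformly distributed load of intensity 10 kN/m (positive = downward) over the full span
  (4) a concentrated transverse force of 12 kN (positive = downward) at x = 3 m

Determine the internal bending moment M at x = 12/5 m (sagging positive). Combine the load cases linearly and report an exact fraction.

M(12/5) = 7912/125 kN·m

Load 1 — point force P=-8 kN at a=4 m (b=L-a=2):
  M_1 = Pbx/L  [x≤a] = (-8)·2·(12/5)/6 = -32/5 kN·m
Load 2 — triangular load w₀=6 kN/m (0→w₀ over full span):
  M_2 = w₀Lx/6 - w₀x³/(6L) = 6·6·(12/5)/6 - 6·(12/5)³/(6·6) = 1512/125 kN·m
Load 3 — uniform load w=10 kN/m over full span:
  M_3 = wx(L-x)/2 = 10·(12/5)·(6-(12/5))/2 = 216/5 kN·m
Load 4 — point force P=12 kN at a=3 m (b=L-a=3):
  M_4 = Pbx/L  [x≤a] = 12·3·(12/5)/6 = 72/5 kN·m
Superposition: M = Σ M_i = 7912/125 kN·m ≈ 63.296000 kN·m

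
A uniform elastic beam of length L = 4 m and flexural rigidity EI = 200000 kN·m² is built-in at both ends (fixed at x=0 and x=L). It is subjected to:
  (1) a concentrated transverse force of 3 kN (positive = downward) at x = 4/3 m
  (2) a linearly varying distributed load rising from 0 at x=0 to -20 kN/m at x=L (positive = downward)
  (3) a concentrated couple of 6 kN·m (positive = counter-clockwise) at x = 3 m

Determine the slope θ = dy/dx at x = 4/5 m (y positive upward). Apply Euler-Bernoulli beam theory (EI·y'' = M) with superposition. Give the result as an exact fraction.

θ(4/5) = 437/28125000 rad

Load 1 — point force P=3 kN at a=4/3 m (b=L-a=8/3):
  θ_1 = -Pb²x(2aL-(3a+b)x)/(2L³EI)  [x≤a] = -3·(8/3)²·(4/5)·(2·(4/3)·4-(3·(4/3)+(8/3))·(4/5))/(2·4³·200000) = -1/281250 rad
Load 2 — triangular load w₀=-20 kN/m (0→w₀ over full span):
  θ_2 = -w₀(2x(L-x)(L-2x)(x+2L)+x²(L-x)²)/(120LEI) = -(-20)·(2·(4/5)·(4-(4/5))·(4-2·(4/5))·((4/5)+2·4)+(4/5)²·(4-(4/5))²)/(120·4·200000) = 28/1171875 rad
Load 3 — applied couple M₀=6 kN·m at a=3 m (b=L-a=1):
  θ_3 = (R_Ax²/2 - M_Ax)/EI  [x≤a] with R_A=27/16, M_A=15/8 = ((27/16)·(4/5)²/2 - (15/8)·(4/5))/200000 = -3/625000 rad
Superposition: θ = Σ θ_i = 437/28125000 rad ≈ 0.000016 rad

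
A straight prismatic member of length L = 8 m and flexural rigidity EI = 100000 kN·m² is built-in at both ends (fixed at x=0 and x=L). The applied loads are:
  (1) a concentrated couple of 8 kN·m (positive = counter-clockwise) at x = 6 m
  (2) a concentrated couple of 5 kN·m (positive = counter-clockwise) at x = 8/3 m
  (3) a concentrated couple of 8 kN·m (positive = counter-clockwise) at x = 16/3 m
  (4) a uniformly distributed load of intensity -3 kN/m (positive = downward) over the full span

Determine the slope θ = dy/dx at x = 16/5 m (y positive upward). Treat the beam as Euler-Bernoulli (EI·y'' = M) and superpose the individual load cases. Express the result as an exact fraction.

Load 1 — applied couple M₀=8 kN·m at a=6 m (b=L-a=2):
  θ_1 = (R_Ax²/2 - M_Ax)/EI  [x≤a] with R_A=9/8, M_A=5/2 = ((9/8)·(16/5)²/2 - (5/2)·(16/5))/100000 = -7/312500 rad
Load 2 — applied couple M₀=5 kN·m at a=8/3 m (b=L-a=16/3):
  θ_2 = (R_Ax²/2 - M_Ax - M₀(x-a))/EI  [x>a] with R_A=5/6, M_A=0 = ((5/6)·(16/5)²/2 - 0·(16/5) - 5·((16/5)-(8/3)))/100000 = 1/62500 rad
Load 3 — applied couple M₀=8 kN·m at a=16/3 m (b=L-a=8/3):
  θ_3 = (R_Ax²/2 - M_Ax)/EI  [x≤a] with R_A=4/3, M_A=8/3 = ((4/3)·(16/5)²/2 - (8/3)·(16/5))/100000 = -4/234375 rad
Load 4 — uniform load w=-3 kN/m over full span:
  θ_4 = -wx(L-x)(L-2x)/(12EI) = -(-3)·(16/5)·(8-(16/5))·(8-2·(16/5))/(12·100000) = 24/390625 rad
Superposition: θ = Σ θ_i = 89/2343750 rad ≈ 0.000038 rad

θ(16/5) = 89/2343750 rad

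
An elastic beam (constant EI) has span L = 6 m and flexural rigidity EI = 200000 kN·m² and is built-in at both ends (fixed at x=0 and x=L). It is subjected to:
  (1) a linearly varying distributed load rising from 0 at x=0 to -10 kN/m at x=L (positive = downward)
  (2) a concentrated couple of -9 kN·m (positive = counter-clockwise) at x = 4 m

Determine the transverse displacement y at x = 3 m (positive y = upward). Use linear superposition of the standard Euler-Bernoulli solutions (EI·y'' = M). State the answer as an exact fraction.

y(3) = 171/1600000 m

Load 1 — triangular load w₀=-10 kN/m (0→w₀ over full span):
  y_1 = -w₀x²(L-x)²(x+2L)/(120LEI) = -(-10)·3²·(6-3)²·(3+2·6)/(120·6·200000) = 27/320000 m
Load 2 — applied couple M₀=-9 kN·m at a=4 m (b=L-a=2):
  y_2 = (R_Ax³/6 - M_Ax²/2)/EI  [x≤a] with R_A=-2, M_A=-3 = ((-2)·3³/6 - (-3)·3²/2)/200000 = 9/400000 m
Superposition: y = Σ y_i = 171/1600000 m ≈ 0.000107 m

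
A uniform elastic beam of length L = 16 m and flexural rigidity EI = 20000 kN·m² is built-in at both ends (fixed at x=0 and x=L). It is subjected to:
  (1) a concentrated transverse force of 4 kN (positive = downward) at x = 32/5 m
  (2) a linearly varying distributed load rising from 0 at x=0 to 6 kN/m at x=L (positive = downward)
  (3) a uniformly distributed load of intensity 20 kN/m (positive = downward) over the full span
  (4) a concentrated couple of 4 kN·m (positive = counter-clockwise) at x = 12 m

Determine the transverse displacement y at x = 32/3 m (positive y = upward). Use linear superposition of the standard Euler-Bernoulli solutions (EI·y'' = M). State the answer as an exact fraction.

Load 1 — point force P=4 kN at a=32/5 m (b=L-a=48/5):
  y_1 = -Pa²(L-x)²(3bL-(3b+a)(L-x))/(6L³EI)  [x>a] = -4·(32/5)²·(16-(32/3))²·(3·(48/5)·16-(3·(48/5)+(32/5))·(16-(32/3)))/(6·16³·20000) = -16384/6328125 m
Load 2 — triangular load w₀=6 kN/m (0→w₀ over full span):
  y_2 = -w₀x²(L-x)²(x+2L)/(120LEI) = -6·(32/3)²·(16-(32/3))²·((32/3)+2·16)/(120·16·20000) = -16384/759375 m
Load 3 — uniform load w=20 kN/m over full span:
  y_3 = -wx²(L-x)²/(24EI) = -20·(32/3)²·(16-(32/3))²/(24·20000) = -4096/30375 m
Load 4 — applied couple M₀=4 kN·m at a=12 m (b=L-a=4):
  y_4 = (R_Ax³/6 - M_Ax²/2)/EI  [x≤a] with R_A=9/32, M_A=5/4 = ((9/32)·(32/3)³/6 - (5/4)·(32/3)²/2)/20000 = -4/5625 m
Superposition: y = Σ y_i = -3032252/18984375 m ≈ -0.159724 m

y(32/3) = -3032252/18984375 m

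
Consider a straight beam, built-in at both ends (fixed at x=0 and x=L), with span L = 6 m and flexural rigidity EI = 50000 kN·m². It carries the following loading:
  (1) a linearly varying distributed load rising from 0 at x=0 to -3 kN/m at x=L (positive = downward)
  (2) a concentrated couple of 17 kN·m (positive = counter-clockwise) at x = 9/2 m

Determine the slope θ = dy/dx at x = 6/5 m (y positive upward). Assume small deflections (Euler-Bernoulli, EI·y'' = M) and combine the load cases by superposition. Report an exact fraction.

Load 1 — triangular load w₀=-3 kN/m (0→w₀ over full span):
  θ_1 = -w₀(2x(L-x)(L-2x)(x+2L)+x²(L-x)²)/(120LEI) = -(-3)·(2·(6/5)·(6-(6/5))·(6-2·(6/5))·((6/5)+2·6)+(6/5)²·(6-(6/5))²)/(120·6·50000) = 189/3906250 rad
Load 2 — applied couple M₀=17 kN·m at a=9/2 m (b=L-a=3/2):
  θ_2 = (R_Ax²/2 - M_Ax)/EI  [x≤a] with R_A=51/16, M_A=85/16 = ((51/16)·(6/5)²/2 - (85/16)·(6/5))/50000 = -51/625000 rad
Superposition: θ = Σ θ_i = -519/15625000 rad ≈ -0.000033 rad

θ(6/5) = -519/15625000 rad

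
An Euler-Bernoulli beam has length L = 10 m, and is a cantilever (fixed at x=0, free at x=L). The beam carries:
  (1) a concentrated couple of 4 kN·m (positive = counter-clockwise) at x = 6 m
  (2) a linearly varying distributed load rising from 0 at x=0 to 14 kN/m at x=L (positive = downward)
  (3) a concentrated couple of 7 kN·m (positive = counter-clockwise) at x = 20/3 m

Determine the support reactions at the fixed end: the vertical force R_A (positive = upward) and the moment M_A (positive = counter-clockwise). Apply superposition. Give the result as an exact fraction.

Load 1 — applied couple M₀=4 kN·m at a=6 m (b=L-a=4):
  R_A = 0 kN
  M_A = -M₀ = -4 kN·m
Load 2 — triangular load w₀=14 kN/m (0→w₀ over full span):
  R_A = w₀L/2 = 14·10/2 = 70 kN
  M_A = w₀L²/3 = 14·10²/3 = 1400/3 kN·m
Load 3 — applied couple M₀=7 kN·m at a=20/3 m (b=L-a=10/3):
  R_A = 0 kN
  M_A = -M₀ = -7 kN·m
Superposition: R_A = 70 kN, M_A = 1367/3 kN·m

R_A = 70 kN, M_A = 1367/3 kN·m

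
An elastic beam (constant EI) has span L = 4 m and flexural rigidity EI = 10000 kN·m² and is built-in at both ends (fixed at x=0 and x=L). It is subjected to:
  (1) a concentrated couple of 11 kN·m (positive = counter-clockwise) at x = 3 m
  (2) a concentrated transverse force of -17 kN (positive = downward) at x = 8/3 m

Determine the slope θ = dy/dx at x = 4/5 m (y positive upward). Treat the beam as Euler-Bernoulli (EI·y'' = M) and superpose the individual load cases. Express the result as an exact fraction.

θ(4/5) = 29/337500 rad

Load 1 — applied couple M₀=11 kN·m at a=3 m (b=L-a=1):
  θ_1 = (R_Ax²/2 - M_Ax)/EI  [x≤a] with R_A=99/32, M_A=55/16 = ((99/32)·(4/5)²/2 - (55/16)·(4/5))/10000 = -11/62500 rad
Load 2 — point force P=-17 kN at a=8/3 m (b=L-a=4/3):
  θ_2 = -Pb²x(2aL-(3a+b)x)/(2L³EI)  [x≤a] = -(-17)·(4/3)²·(4/5)·(2·(8/3)·4-(3·(8/3)+(4/3))·(4/5))/(2·4³·10000) = 221/843750 rad
Superposition: θ = Σ θ_i = 29/337500 rad ≈ 0.000086 rad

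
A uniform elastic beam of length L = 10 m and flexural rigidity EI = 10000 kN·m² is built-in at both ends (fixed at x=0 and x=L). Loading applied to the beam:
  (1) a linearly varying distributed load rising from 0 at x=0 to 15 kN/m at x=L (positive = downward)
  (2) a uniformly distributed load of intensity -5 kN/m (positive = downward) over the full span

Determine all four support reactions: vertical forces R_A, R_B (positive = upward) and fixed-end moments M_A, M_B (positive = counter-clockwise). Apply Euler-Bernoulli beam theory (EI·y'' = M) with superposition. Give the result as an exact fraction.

R_A = -5/2 kN, M_A = 25/3 kN·m, R_B = 55/2 kN, M_B = -100/3 kN·m

Load 1 — triangular load w₀=15 kN/m (0→w₀ over full span):
  R_A = 3w₀L/20 = 3·15·10/20 = 45/2 kN
  M_A = w₀L²/30 = 15·10²/30 = 50 kN·m
  R_B = 7w₀L/20 = 7·15·10/20 = 105/2 kN
  M_B = -w₀L²/20 = -15·10²/20 = -75 kN·m
Load 2 — uniform load w=-5 kN/m over full span:
  R_A = wL/2 = (-5)·10/2 = -25 kN
  M_A = wL²/12 = (-5)·10²/12 = -125/3 kN·m
  R_B = wL/2 = (-5)·10/2 = -25 kN
  M_B = -wL²/12 = -(-5)·10²/12 = 125/3 kN·m
Superposition: R_A = -5/2 kN, M_A = 25/3 kN·m, R_B = 55/2 kN, M_B = -100/3 kN·m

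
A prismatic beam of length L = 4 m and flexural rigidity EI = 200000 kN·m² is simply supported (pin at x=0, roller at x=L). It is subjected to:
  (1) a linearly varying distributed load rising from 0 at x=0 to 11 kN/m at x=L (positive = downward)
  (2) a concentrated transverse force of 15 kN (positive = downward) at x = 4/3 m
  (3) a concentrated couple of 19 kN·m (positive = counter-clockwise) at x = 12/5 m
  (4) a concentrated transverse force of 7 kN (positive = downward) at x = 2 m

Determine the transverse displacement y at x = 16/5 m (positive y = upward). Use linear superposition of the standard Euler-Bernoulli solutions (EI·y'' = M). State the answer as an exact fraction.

Load 1 — triangular load w₀=11 kN/m (0→w₀ over full span):
  y_1 = -w₀x(7L⁴-10L²x²+3x⁴)/(360LEI) = -11·(16/5)·(7·4⁴-10·4²·(16/5)²+3·(16/5)⁴)/(360·4·200000) = -2794/48828125 m
Load 2 — point force P=15 kN at a=4/3 m (b=L-a=8/3):
  y_2 = -Pa(L-x)(2Lx-a²-x²)/(6LEI)  [x>a] = -15·(4/3)·(4-(16/5))·(2·4·(16/5)-(4/3)²-(16/5)²)/(6·4·200000) = -191/4218750 m
Load 3 — applied couple M₀=19 kN·m at a=12/5 m (b=L-a=8/5):
  y_3 = (M₀x³/(6L)-M₀(x-a)²/2+C₁x)/EI  [x>a] with C₁=M₀(3b²-L²)/(6L)=-494/75 = (19·(16/5)³/(6·4)-19·((16/5)-(12/5))²/2+(-494/75)·(16/5))/200000 = -19/3125000 m
Load 4 — point force P=7 kN at a=2 m (b=L-a=2):
  y_4 = -Pa(L-x)(2Lx-a²-x²)/(6LEI)  [x>a] = -7·2·(4-(16/5))·(2·4·(16/5)-2²-(16/5)²)/(6·4·200000) = -497/18750000 m
Superposition: y = Σ y_i = -2849383/21093750000 m ≈ -0.000135 m

y(16/5) = -2849383/21093750000 m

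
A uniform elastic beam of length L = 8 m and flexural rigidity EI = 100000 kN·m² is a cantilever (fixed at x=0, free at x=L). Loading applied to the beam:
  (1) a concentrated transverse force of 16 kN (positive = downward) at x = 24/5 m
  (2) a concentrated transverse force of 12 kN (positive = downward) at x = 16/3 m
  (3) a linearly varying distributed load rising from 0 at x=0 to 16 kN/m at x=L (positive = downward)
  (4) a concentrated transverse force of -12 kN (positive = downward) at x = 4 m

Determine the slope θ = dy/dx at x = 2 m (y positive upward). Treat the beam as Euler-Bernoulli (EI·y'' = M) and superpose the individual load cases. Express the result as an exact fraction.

θ(2) = -887/125000 rad

Load 1 — point force P=16 kN at a=24/5 m (b=L-a=16/5):
  θ_1 = -Px(2a-x)/(2EI)  [x≤a] = -16·2·(2·(24/5)-2)/(2·100000) = -19/15625 rad
Load 2 — point force P=12 kN at a=16/3 m (b=L-a=8/3):
  θ_2 = -Px(2a-x)/(2EI)  [x≤a] = -12·2·(2·(16/3)-2)/(2·100000) = -13/12500 rad
Load 3 — triangular load w₀=16 kN/m (0→w₀ over full span):
  θ_3 = (w₀Lx²/4-w₀L²x/3-w₀x⁴/(24L))/EI = (16·8·2²/4-16·8²·2/3-16·2⁴/(24·8))/100000 = -139/25000 rad
Load 4 — point force P=-12 kN at a=4 m (b=L-a=4):
  θ_4 = -Px(2a-x)/(2EI)  [x≤a] = -(-12)·2·(2·4-2)/(2·100000) = 9/12500 rad
Superposition: θ = Σ θ_i = -887/125000 rad ≈ -0.007096 rad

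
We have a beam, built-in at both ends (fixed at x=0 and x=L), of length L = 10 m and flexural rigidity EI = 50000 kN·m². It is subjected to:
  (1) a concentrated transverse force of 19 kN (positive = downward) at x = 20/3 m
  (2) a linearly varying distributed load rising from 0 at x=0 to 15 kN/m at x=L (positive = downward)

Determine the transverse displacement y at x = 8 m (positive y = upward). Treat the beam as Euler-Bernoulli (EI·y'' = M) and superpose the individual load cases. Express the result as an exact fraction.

y(8) = -3218/1265625 m

Load 1 — point force P=19 kN at a=20/3 m (b=L-a=10/3):
  y_1 = -Pa²(L-x)²(3bL-(3b+a)(L-x))/(6L³EI)  [x>a] = -19·(20/3)²·(10-8)²·(3·(10/3)·10-(3·(10/3)+(20/3))·(10-8))/(6·10³·50000) = -38/50625 m
Load 2 — triangular load w₀=15 kN/m (0→w₀ over full span):
  y_2 = -w₀x²(L-x)²(x+2L)/(120LEI) = -15·8²·(10-8)²·(8+2·10)/(120·10·50000) = -28/15625 m
Superposition: y = Σ y_i = -3218/1265625 m ≈ -0.002543 m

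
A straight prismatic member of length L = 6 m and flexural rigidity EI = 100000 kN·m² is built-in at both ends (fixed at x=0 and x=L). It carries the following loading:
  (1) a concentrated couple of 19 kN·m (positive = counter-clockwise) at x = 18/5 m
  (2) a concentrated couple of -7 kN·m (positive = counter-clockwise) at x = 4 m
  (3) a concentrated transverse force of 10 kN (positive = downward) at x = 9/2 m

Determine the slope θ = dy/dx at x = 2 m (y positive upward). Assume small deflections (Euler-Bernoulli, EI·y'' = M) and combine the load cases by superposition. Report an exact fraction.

Load 1 — applied couple M₀=19 kN·m at a=18/5 m (b=L-a=12/5):
  θ_1 = (R_Ax²/2 - M_Ax)/EI  [x≤a] with R_A=114/25, M_A=152/25 = ((114/25)·2²/2 - (152/25)·2)/100000 = -19/625000 rad
Load 2 — applied couple M₀=-7 kN·m at a=4 m (b=L-a=2):
  θ_2 = (R_Ax²/2 - M_Ax)/EI  [x≤a] with R_A=-14/9, M_A=-7/3 = ((-14/9)·2²/2 - (-7/3)·2)/100000 = 7/450000 rad
Load 3 — point force P=10 kN at a=9/2 m (b=L-a=3/2):
  θ_3 = -Pb²x(2aL-(3a+b)x)/(2L³EI)  [x≤a] = -10·(3/2)²·2·(2·(9/2)·6-(3·(9/2)+(3/2))·2)/(2·6³·100000) = -1/40000 rad
Superposition: θ = Σ θ_i = -1793/45000000 rad ≈ -0.000040 rad

θ(2) = -1793/45000000 rad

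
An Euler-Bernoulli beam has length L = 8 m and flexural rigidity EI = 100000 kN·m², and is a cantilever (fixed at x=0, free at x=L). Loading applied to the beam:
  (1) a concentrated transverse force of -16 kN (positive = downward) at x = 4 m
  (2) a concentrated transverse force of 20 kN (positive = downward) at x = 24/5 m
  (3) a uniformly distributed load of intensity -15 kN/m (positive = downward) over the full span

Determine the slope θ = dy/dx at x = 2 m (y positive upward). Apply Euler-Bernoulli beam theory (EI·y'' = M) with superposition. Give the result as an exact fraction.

Load 1 — point force P=-16 kN at a=4 m (b=L-a=4):
  θ_1 = -Px(2a-x)/(2EI)  [x≤a] = -(-16)·2·(2·4-2)/(2·100000) = 3/3125 rad
Load 2 — point force P=20 kN at a=24/5 m (b=L-a=16/5):
  θ_2 = -Px(2a-x)/(2EI)  [x≤a] = -20·2·(2·(24/5)-2)/(2·100000) = -19/12500 rad
Load 3 — uniform load w=-15 kN/m over full span:
  θ_3 = -wx(x²-3Lx+3L²)/(6EI) = -(-15)·2·(2²-3·8·2+3·8²)/(6·100000) = 37/5000 rad
Superposition: θ = Σ θ_i = 171/25000 rad ≈ 0.006840 rad

θ(2) = 171/25000 rad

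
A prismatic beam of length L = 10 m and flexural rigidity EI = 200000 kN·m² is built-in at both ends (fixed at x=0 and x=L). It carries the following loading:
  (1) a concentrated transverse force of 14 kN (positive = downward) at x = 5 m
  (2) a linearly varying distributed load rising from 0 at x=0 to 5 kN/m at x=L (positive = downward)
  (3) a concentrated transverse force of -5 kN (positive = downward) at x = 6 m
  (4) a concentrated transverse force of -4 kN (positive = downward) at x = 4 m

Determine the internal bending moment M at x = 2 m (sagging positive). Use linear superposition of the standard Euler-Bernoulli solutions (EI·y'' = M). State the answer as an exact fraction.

Load 1 — point force P=14 kN at a=5 m (b=L-a=5):
  M_1 = Pb²(3a+b)x/L³ - Pab²/L²  [x≤a] = 14·5²·(3·5+5)·2/10³ - 14·5·5²/10² = -7/2 kN·m
Load 2 — triangular load w₀=5 kN/m (0→w₀ over full span):
  M_2 = 3w₀Lx/20 - w₀L²/30 - w₀x³/(6L) = 3·5·10·2/20 - 5·10²/30 - 5·2³/(6·10) = -7/3 kN·m
Load 3 — point force P=-5 kN at a=6 m (b=L-a=4):
  M_3 = Pb²(3a+b)x/L³ - Pab²/L²  [x≤a] = (-5)·4²·(3·6+4)·2/10³ - (-5)·6·4²/10² = 32/25 kN·m
Load 4 — point force P=-4 kN at a=4 m (b=L-a=6):
  M_4 = Pb²(3a+b)x/L³ - Pab²/L²  [x≤a] = (-4)·6²·(3·4+6)·2/10³ - (-4)·4·6²/10² = 72/125 kN·m
Superposition: M = Σ M_i = -2983/750 kN·m ≈ -3.977333 kN·m

M(2) = -2983/750 kN·m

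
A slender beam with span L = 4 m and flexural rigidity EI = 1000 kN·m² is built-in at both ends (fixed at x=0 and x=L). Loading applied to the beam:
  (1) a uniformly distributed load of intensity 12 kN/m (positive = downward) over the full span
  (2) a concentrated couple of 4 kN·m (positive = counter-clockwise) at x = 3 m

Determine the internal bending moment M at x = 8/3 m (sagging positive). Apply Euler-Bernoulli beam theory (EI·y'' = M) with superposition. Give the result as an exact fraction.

Load 1 — uniform load w=12 kN/m over full span:
  M_1 = wLx/2 - wL²/12 - wx²/2 = 12·4·(8/3)/2 - 12·4²/12 - 12·(8/3)²/2 = 16/3 kN·m
Load 2 — applied couple M₀=4 kN·m at a=3 m (b=L-a=1):
  M_2 = R_Ax - M_A  [x≤a] with R_A=9/8, M_A=5/4 = (9/8)·(8/3) - (5/4) = 7/4 kN·m
Superposition: M = Σ M_i = 85/12 kN·m ≈ 7.083333 kN·m

M(8/3) = 85/12 kN·m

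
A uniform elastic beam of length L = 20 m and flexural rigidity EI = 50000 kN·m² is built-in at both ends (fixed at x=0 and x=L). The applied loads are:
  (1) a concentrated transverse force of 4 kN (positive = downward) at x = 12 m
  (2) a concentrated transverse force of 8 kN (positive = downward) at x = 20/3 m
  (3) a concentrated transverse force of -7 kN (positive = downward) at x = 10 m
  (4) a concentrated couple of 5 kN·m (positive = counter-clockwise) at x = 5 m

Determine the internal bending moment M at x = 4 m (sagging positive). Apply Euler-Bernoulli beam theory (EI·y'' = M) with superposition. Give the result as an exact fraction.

M(4) = 7029/2000 kN·m

Load 1 — point force P=4 kN at a=12 m (b=L-a=8):
  M_1 = Pb²(3a+b)x/L³ - Pab²/L²  [x≤a] = 4·8²·(3·12+8)·4/20³ - 4·12·8²/20² = -256/125 kN·m
Load 2 — point force P=8 kN at a=20/3 m (b=L-a=40/3):
  M_2 = Pb²(3a+b)x/L³ - Pab²/L²  [x≤a] = 8·(40/3)²·(3·(20/3)+(40/3))·4/20³ - 8·(20/3)·(40/3)²/20² = 0 kN·m
Load 3 — point force P=-7 kN at a=10 m (b=L-a=10):
  M_3 = Pb²(3a+b)x/L³ - Pab²/L²  [x≤a] = (-7)·10²·(3·10+10)·4/20³ - (-7)·10·10²/20² = 7/2 kN·m
Load 4 — applied couple M₀=5 kN·m at a=5 m (b=L-a=15):
  M_4 = R_Ax - M_A  [x≤a] with R_A=9/32, M_A=-15/16 = (9/32)·4 - (-15/16) = 33/16 kN·m
Superposition: M = Σ M_i = 7029/2000 kN·m ≈ 3.514500 kN·m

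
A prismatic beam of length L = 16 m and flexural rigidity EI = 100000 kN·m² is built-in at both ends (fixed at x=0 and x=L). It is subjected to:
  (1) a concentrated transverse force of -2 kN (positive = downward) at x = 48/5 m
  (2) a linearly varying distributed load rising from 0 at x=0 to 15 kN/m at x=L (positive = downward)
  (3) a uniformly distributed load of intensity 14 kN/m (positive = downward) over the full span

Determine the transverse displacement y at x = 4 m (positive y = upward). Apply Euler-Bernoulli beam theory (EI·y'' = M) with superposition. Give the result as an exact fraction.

Load 1 — point force P=-2 kN at a=48/5 m (b=L-a=32/5):
  y_1 = -Pb²x²(3aL-(3a+b)x)/(6L³EI)  [x≤a] = -(-2)·(32/5)²·4²·(3·(48/5)·16-(3·(48/5)+(32/5))·4)/(6·16³·100000) = 8/46875 m
Load 2 — triangular load w₀=15 kN/m (0→w₀ over full span):
  y_2 = -w₀x²(L-x)²(x+2L)/(120LEI) = -15·4²·(16-4)²·(4+2·16)/(120·16·100000) = -81/12500 m
Load 3 — uniform load w=14 kN/m over full span:
  y_3 = -wx²(L-x)²/(24EI) = -14·4²·(16-4)²/(24·100000) = -42/3125 m
Superposition: y = Σ y_i = -3703/187500 m ≈ -0.019749 m

y(4) = -3703/187500 m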